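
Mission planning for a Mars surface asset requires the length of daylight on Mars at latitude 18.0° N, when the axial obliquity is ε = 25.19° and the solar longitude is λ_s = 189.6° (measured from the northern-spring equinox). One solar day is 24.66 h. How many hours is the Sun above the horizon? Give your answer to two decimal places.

12.15 h

Solar declination: sin δ = sin ε · sin λ_s = sin 25.19° × sin 189.6° = -0.07098, so δ = -4.070°.
cos H₀ = −tan φ · tan δ = −tan(+18.0°) × tan(-4.070°) = 0.0231, so H₀ = 1.5477 rad = 88.68°.
Daylight = 2H₀/(2π) × 24.66 h = (1.5477/π) × 24.66 = 12.15 h.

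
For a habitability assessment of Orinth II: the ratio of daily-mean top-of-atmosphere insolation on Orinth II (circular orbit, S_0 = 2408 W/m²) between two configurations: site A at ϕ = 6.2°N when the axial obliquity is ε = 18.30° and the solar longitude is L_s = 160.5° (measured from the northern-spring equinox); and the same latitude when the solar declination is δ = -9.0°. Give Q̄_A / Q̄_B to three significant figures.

Q̄_A / Q̄_B ≈ 1.05

— Configuration A (ϕ=+6.2°):
Solar declination: sin δ = sin ε · sin L_s = sin 18.30° × sin 160.5° = 0.10481, so δ = +6.016°.
cos h₀ = −tan(+6.2°) tan(+6.016°) = -0.0114, h₀ = 1.5822 rad.
Bracket: h₀ sin ϕ sin δ + cos ϕ cos δ sin h₀ = 1.5822×0.10800×0.10481 + 0.99415×0.99449×0.99993 = 0.017910 + 0.988603 = 1.006513.
Q̄ = (S_0/π) × [bracket] = (2408/π) × 1.006513 = 771.48 W/m².
— Configuration B (ϕ=+6.2°):
cos h₀ = −tan(+6.2°) tan(-9.000°) = 0.0172, h₀ = 1.5536 rad.
Bracket: h₀ sin ϕ sin δ + cos ϕ cos δ sin h₀ = 1.5536×0.10800×-0.15643 + 0.99415×0.98769×0.99985 = -0.026247 + 0.981765 = 0.955518.
Q̄ = (S_0/π) × [bracket] = (2408/π) × 0.955518 = 732.40 W/m².
Ratio Q̄_A / Q̄_B = 771.48 / 732.40 = 1.053.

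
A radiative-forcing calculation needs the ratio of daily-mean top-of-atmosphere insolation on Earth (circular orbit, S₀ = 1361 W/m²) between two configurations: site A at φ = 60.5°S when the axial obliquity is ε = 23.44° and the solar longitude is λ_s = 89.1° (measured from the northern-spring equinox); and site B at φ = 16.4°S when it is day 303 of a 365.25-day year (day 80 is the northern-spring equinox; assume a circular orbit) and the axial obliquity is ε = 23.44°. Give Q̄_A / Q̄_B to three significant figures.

— Configuration A (φ=-60.5°):
Solar declination: sin δ = sin ε · sin λ_s = sin 23.44° × sin 89.1° = 0.39774, so δ = +23.437°.
cos H₀ = −tan(-60.5°) tan(+23.437°) = 0.7662, H₀ = 0.6979 rad.
Bracket: H₀ sin φ sin δ + cos φ cos δ sin H₀ = 0.6979×-0.87036×0.39774 + 0.49242×0.91750×0.64258 = -0.241597 + 0.290315 = 0.048718.
Q̄ = (S₀/π) × [bracket] = (1361/π) × 0.048718 = 21.106 W/m².
— Configuration B (φ=-16.4°):
Solar longitude: λ_s = 360° × (303 − 80)/365.25 = 219.795°.
sin δ = sin 23.44° × sin 219.795° = -0.25460, so δ = -14.750°.
cos H₀ = −tan(-16.4°) tan(-14.750°) = -0.0775, H₀ = 1.6484 rad.
Bracket: H₀ sin φ sin δ + cos φ cos δ sin H₀ = 1.6484×-0.28234×-0.25460 + 0.95931×0.96705×0.99699 = 0.118493 + 0.924908 = 1.043401.
Q̄ = (S₀/π) × [bracket] = (1361/π) × 1.043401 = 452.02 W/m².
Ratio Q̄_A / Q̄_B = 21.106 / 452.02 = 0.04669.

Q̄_A / Q̄_B ≈ 0.0467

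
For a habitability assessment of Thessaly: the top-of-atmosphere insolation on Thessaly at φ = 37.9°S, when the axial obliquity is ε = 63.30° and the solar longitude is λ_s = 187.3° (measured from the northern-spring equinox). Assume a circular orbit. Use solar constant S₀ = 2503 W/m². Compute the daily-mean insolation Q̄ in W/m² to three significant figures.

Q̄ ≈ 714 W/m²

Solar declination: sin δ = sin ε · sin λ_s = sin 63.30° × sin 187.3° = -0.11352, so δ = -6.518°.
cos H₀ = −tan(-37.9°) tan(-6.518°) = -0.0889, H₀ = 1.6599 rad.
Bracket: H₀ sin φ sin δ + cos φ cos δ sin H₀ = 1.6599×-0.61429×-0.11352 + 0.78908×0.99354×0.99604 = 0.115752 + 0.780878 = 0.896630.
Q̄ = (S₀/π) × [bracket] = (2503/π) × 0.896630 = 714.4 W/m².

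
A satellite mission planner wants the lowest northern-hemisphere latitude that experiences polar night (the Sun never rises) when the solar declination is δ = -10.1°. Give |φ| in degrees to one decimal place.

Polar night requires cos H₀ = −tan φ tan δ ≥ 1, i.e. tan φ tan δ ≤ −1.
The boundary is |tan φ| · |tan δ| = 1, so |φ| = 90° − |δ| = 90° − 10.1° = 79.9° in the northern hemisphere.

|φ| = 79.9°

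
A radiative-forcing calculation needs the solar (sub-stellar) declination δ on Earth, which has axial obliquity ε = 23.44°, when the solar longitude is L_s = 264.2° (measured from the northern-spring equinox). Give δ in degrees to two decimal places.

sin δ = sin ε · sin L_s = sin 23.44° × sin 264.2° = -0.395752.
δ = arcsin(-0.395752) = -23.31°.

δ = -23.31°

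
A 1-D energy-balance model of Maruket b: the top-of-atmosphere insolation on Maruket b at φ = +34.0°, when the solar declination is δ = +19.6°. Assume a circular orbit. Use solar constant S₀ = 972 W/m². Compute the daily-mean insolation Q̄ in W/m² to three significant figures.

cos H₀ = −tan(+34.0°) tan(+19.600°) = -0.2402, H₀ = 1.8133 rad.
Bracket: H₀ sin φ sin δ + cos φ cos δ sin H₀ = 1.8133×0.55919×0.33545 + 0.82904×0.94206×0.97073 = 0.340139 + 0.758145 = 1.098284.
Q̄ = (S₀/π) × [bracket] = (972/π) × 1.098284 = 339.8 W/m².

Q̄ ≈ 340 W/m²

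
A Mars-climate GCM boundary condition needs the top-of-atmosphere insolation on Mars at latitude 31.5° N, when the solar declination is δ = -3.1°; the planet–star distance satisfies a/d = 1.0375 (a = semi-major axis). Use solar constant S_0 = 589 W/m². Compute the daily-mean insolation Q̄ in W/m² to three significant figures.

Q̄ ≈ 163 W/m²

cos h₀ = −tan(+31.5°) tan(-3.100°) = 0.0332, h₀ = 1.5376 rad.
Bracket: h₀ sin ϕ sin δ + cos ϕ cos δ sin h₀ = 1.5376×0.52250×-0.05408 + 0.85264×0.99854×0.99945 = -0.043448 + 0.850927 = 0.807479.
Inverse-square distance factor (a/d)² = 1.0375² = 1.076406.
Q̄ = (S_0/π) × 1.076406 × [bracket] = (589/π) × 1.076406 × 0.807479 = 163.0 W/m².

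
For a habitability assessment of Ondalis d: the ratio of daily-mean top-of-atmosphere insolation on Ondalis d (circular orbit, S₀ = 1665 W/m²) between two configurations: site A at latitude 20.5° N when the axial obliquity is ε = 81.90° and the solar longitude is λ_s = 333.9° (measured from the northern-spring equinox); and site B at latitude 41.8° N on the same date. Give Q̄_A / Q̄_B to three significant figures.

Q̄_A / Q̄_B ≈ 2.21

— Configuration A (φ=+20.5°):
Solar declination: sin δ = sin ε · sin λ_s = sin 81.90° × sin 333.9° = -0.43555, so δ = -25.820°.
cos H₀ = −tan(+20.5°) tan(-25.820°) = 0.1809, H₀ = 1.3889 rad.
Bracket: H₀ sin φ sin δ + cos φ cos δ sin H₀ = 1.3889×0.35021×-0.43555 + 0.93667×0.90016×0.98350 = -0.211854 + 0.829241 = 0.617387.
Q̄ = (S₀/π) × [bracket] = (1665/π) × 0.617387 = 327.21 W/m².
— Configuration B (φ=+41.8°):
cos H₀ = −tan(+41.8°) tan(-25.820°) = 0.4326, H₀ = 1.1234 rad.
Bracket: H₀ sin φ sin δ + cos φ cos δ sin H₀ = 1.1234×0.66653×-0.43555 + 0.74548×0.90016×0.90158 = -0.326131 + 0.605006 = 0.278875.
Q̄ = (S₀/π) × [bracket] = (1665/π) × 0.278875 = 147.80 W/m².
Ratio Q̄_A / Q̄_B = 327.21 / 147.80 = 2.214.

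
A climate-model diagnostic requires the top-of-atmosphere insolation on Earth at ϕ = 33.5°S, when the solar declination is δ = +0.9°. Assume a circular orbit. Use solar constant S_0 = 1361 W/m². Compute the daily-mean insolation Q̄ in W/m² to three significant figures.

cos h₀ = −tan(-33.5°) tan(+0.900°) = 0.0104, h₀ = 1.5604 rad.
Bracket: h₀ sin ϕ sin δ + cos ϕ cos δ sin h₀ = 1.5604×-0.55194×0.01571 + 0.83389×0.99988×0.99995 = -0.013530 + 0.833748 = 0.820218.
Q̄ = (S_0/π) × [bracket] = (1361/π) × 0.820218 = 355.3 W/m².

Q̄ ≈ 355 W/m²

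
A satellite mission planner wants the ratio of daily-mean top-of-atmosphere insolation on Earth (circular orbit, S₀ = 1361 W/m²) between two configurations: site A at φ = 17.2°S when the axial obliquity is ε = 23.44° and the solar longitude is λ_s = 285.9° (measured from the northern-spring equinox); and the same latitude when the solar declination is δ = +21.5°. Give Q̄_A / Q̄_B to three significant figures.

Q̄_A / Q̄_B ≈ 1.47

— Configuration A (φ=-17.2°):
Solar declination: sin δ = sin ε · sin λ_s = sin 23.44° × sin 285.9° = -0.38257, so δ = -22.493°.
cos H₀ = −tan(-17.2°) tan(-22.493°) = -0.1282, H₀ = 1.6993 rad.
Bracket: H₀ sin φ sin δ + cos φ cos δ sin H₀ = 1.6993×-0.29571×-0.38257 + 0.95528×0.92393×0.99175 = 0.192241 + 0.875330 = 1.067571.
Q̄ = (S₀/π) × [bracket] = (1361/π) × 1.067571 = 462.49 W/m².
— Configuration B (φ=-17.2°):
cos H₀ = −tan(-17.2°) tan(+21.500°) = 0.1219, H₀ = 1.4486 rad.
Bracket: H₀ sin φ sin δ + cos φ cos δ sin H₀ = 1.4486×-0.29571×0.36650 + 0.95528×0.93042×0.99254 = -0.156996 + 0.882181 = 0.725185.
Q̄ = (S₀/π) × [bracket] = (1361/π) × 0.725185 = 314.16 W/m².
Ratio Q̄_A / Q̄_B = 462.49 / 314.16 = 1.472.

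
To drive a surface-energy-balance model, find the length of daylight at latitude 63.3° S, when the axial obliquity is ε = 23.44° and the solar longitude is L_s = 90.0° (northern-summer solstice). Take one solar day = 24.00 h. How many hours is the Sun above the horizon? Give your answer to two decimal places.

Solar declination: sin δ = sin ε · sin L_s = sin 23.44° × sin 90.0° = 0.39779, so δ = +23.440°.
cos h₀ = −tan ϕ · tan δ = −tan(-63.3°) × tan(+23.440°) = 0.8621, so h₀ = 0.5315 rad = 30.45°.
Daylight = 2h₀/(2π) × 24.00 h = (0.5315/π) × 24.00 = 4.06 h.

4.06 h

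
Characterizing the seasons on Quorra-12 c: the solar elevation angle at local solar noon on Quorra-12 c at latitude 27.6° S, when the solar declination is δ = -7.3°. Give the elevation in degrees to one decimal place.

69.7°

At local noon the hour angle is zero, so the zenith angle equals |ϕ − δ| = |-27.6° − (-7.300°)| = 20.300°.
Elevation = 90° − 20.300° = 69.7°.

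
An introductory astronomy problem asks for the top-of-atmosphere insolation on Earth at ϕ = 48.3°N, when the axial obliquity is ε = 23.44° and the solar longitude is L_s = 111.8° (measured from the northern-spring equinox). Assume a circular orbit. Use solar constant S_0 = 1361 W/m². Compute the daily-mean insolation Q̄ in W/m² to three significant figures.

Solar declination: sin δ = sin ε · sin L_s = sin 23.44° × sin 111.8° = 0.36934, so δ = +21.675°.
cos h₀ = −tan(+48.3°) tan(+21.675°) = -0.4461, h₀ = 2.0332 rad.
Bracket: h₀ sin ϕ sin δ + cos ϕ cos δ sin h₀ = 2.0332×0.74664×0.36934 + 0.66523×0.92929×0.89499 = 0.560683 + 0.553275 = 1.113958.
Q̄ = (S_0/π) × [bracket] = (1361/π) × 1.113958 = 482.6 W/m².

Q̄ ≈ 483 W/m²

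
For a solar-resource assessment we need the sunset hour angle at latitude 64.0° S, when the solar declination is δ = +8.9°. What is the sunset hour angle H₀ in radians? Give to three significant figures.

cos H₀ = −tan φ · tan δ = −tan(-64.0°) × tan(+8.900°) = 0.3211, so H₀ = 1.2439 rad = 71.27°.

H₀ = 1.24 rad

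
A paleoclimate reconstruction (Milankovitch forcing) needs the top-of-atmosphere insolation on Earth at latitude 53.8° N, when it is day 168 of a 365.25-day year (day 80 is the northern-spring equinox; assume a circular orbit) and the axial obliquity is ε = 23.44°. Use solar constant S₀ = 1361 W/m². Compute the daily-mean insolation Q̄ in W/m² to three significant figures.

Q̄ ≈ 495 W/m²

Solar longitude: λ_s = 360° × (168 − 80)/365.25 = 86.735°.
sin δ = sin 23.44° × sin 86.735° = 0.39714, so δ = +23.400°.
cos H₀ = −tan(+53.8°) tan(+23.400°) = -0.5913, H₀ = 2.2034 rad.
Bracket: H₀ sin φ sin δ + cos φ cos δ sin H₀ = 2.2034×0.80696×0.39714 + 0.59061×0.91776×0.80649 = 0.706137 + 0.437148 = 1.143285.
Q̄ = (S₀/π) × [bracket] = (1361/π) × 1.143285 = 495.3 W/m².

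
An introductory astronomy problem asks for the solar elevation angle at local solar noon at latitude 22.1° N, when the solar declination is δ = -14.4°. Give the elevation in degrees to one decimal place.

At local noon the hour angle is zero, so the zenith angle equals |φ − δ| = |+22.1° − (-14.400°)| = 36.500°.
Elevation = 90° − 36.500° = 53.5°.

53.5°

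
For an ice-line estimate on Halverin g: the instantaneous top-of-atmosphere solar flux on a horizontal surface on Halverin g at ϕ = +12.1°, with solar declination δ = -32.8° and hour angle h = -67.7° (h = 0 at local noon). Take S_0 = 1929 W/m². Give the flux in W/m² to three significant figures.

cos θ_z = sin ϕ sin δ + cos ϕ cos δ cos h = -0.113552 + 0.311872 = 0.198320.
Flux = S_0 · cos θ_z = 1929 × 0.198320 = 382.6 W/m².

383 W/m²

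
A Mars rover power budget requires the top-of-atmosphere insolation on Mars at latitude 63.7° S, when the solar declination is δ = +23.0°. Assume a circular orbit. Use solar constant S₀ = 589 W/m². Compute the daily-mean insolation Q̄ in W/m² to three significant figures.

Q̄ ≈ 3.85 W/m²

cos H₀ = −tan(-63.7°) tan(+23.000°) = 0.8589, H₀ = 0.5378 rad.
Bracket: H₀ sin φ sin δ + cos φ cos δ sin H₀ = 0.5378×-0.89649×0.39073 + 0.44307×0.92050×0.51221 = -0.188384 + 0.208903 = 0.020519.
Q̄ = (S₀/π) × [bracket] = (589/π) × 0.020519 = 3.847 W/m².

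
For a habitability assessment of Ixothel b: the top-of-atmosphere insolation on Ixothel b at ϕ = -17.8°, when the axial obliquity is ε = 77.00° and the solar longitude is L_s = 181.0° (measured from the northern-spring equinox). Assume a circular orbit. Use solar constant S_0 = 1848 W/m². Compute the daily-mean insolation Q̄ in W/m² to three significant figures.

Q̄ ≈ 565 W/m²

Solar declination: sin δ = sin ε · sin L_s = sin 77.00° × sin 181.0° = -0.01701, so δ = -0.974°.
cos h₀ = −tan(-17.8°) tan(-0.974°) = -0.0055, h₀ = 1.5763 rad.
Bracket: h₀ sin ϕ sin δ + cos ϕ cos δ sin h₀ = 1.5763×-0.30570×-0.01701 + 0.95213×0.99986×0.99999 = 0.008197 + 0.951987 = 0.960184.
Q̄ = (S_0/π) × [bracket] = (1848/π) × 0.960184 = 564.8 W/m².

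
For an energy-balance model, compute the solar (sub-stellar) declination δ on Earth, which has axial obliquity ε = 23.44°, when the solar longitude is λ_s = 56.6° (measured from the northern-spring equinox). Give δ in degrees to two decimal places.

sin δ = sin ε · sin λ_s = sin 23.44° × sin 56.6° = 0.332093.
δ = arcsin(0.332093) = +19.40°.

δ = +19.40°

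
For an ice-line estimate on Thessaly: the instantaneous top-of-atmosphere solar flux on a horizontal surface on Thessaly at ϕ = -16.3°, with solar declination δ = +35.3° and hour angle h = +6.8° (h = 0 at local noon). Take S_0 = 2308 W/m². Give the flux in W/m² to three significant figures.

1.42e+03 W/m²

cos θ_z = sin ϕ sin δ + cos ϕ cos δ cos h = -0.162185 + 0.777823 = 0.615638.
Flux = S_0 · cos θ_z = 2308 × 0.615638 = 1421 W/m².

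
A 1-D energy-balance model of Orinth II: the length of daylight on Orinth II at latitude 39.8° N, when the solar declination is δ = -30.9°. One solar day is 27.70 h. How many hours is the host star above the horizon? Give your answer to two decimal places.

9.25 h

cos H₀ = −tan φ · tan δ = −tan(+39.8°) × tan(-30.900°) = 0.4986, so H₀ = 1.0488 rad = 60.09°.
Daylight = 2H₀/(2π) × 27.70 h = (1.0488/π) × 27.70 = 9.25 h.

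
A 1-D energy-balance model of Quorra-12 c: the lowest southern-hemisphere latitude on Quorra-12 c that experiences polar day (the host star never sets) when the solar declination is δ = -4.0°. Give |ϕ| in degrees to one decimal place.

|ϕ| = 86.0°

Polar day requires cos h₀ = −tan ϕ tan δ ≤ −1, i.e. tan ϕ tan δ ≥ 1.
The boundary is |tan ϕ| · |tan δ| = 1, so |ϕ| = 90° − |δ| = 90° − 4.0° = 86.0° in the southern hemisphere.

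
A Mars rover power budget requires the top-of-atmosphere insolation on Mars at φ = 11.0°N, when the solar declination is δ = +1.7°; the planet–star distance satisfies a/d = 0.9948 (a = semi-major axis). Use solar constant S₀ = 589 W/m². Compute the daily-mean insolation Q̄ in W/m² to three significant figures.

cos H₀ = −tan(+11.0°) tan(+1.700°) = -0.0058, H₀ = 1.5766 rad.
Bracket: H₀ sin φ sin δ + cos φ cos δ sin H₀ = 1.5766×0.19081×0.02967 + 0.98163×0.99956×0.99998 = 0.008926 + 0.981178 = 0.990104.
Inverse-square distance factor (a/d)² = 0.9948² = 0.989627.
Q̄ = (S₀/π) × 0.989627 × [bracket] = (589/π) × 0.989627 × 0.990104 = 183.7 W/m².

Q̄ ≈ 184 W/m²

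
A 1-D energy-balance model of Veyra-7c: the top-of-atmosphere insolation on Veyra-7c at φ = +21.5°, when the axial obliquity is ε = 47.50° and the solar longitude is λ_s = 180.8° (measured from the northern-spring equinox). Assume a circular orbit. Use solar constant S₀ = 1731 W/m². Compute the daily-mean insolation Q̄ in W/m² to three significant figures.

Q̄ ≈ 509 W/m²

Solar declination: sin δ = sin ε · sin λ_s = sin 47.50° × sin 180.8° = -0.01029, so δ = -0.590°.
cos H₀ = −tan(+21.5°) tan(-0.590°) = 0.0041, H₀ = 1.5667 rad.
Bracket: H₀ sin φ sin δ + cos φ cos δ sin H₀ = 1.5667×0.36650×-0.01029 + 0.93042×0.99995×0.99999 = -0.005908 + 0.930364 = 0.924456.
Q̄ = (S₀/π) × [bracket] = (1731/π) × 0.924456 = 509.4 W/m².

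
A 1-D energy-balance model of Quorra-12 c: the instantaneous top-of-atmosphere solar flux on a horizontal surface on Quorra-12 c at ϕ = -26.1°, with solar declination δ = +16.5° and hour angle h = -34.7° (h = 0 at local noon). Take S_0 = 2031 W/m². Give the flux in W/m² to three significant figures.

cos θ_z = sin ϕ sin δ + cos ϕ cos δ cos h = -0.124949 + 0.707904 = 0.582955.
Flux = S_0 · cos θ_z = 2031 × 0.582955 = 1184 W/m².

1.18e+03 W/m²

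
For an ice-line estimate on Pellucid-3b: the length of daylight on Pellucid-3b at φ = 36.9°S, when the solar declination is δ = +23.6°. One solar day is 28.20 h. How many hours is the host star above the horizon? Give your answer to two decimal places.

cos H₀ = −tan φ · tan δ = −tan(-36.9°) × tan(+23.600°) = 0.3280, so H₀ = 1.2366 rad = 70.85°.
Daylight = 2H₀/(2π) × 28.20 h = (1.2366/π) × 28.20 = 11.10 h.

11.10 h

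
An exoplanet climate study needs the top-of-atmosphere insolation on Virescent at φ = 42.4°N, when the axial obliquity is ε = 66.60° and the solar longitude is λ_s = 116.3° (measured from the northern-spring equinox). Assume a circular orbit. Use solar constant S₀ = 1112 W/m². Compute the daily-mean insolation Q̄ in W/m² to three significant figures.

Solar declination: sin δ = sin ε · sin λ_s = sin 66.60° × sin 116.3° = 0.82275, so δ = +55.361°.
cos H₀ = −tan(+42.4°) tan(+55.361°) = -1.3217 ≤ −1 ⇒ polar day, H₀ = π.
Bracket: H₀ sin φ sin δ + cos φ cos δ sin H₀ = 3.1416×0.67430×0.82275 + 0.73846×0.56840×0.00000 = 1.742898 + 0.000000 = 1.742898.
Q̄ = (S₀/π) × [bracket] = (1112/π) × 1.742898 = 616.9 W/m².

Q̄ ≈ 617 W/m²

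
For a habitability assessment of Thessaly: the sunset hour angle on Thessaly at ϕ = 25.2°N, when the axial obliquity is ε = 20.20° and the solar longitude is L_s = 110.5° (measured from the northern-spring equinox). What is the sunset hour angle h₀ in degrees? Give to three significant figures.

h₀ = 99.3°

Solar declination: sin δ = sin ε · sin L_s = sin 20.20° × sin 110.5° = 0.32343, so δ = +18.871°.
cos h₀ = −tan ϕ · tan δ = −tan(+25.2°) × tan(+18.871°) = -0.1608, so h₀ = 1.7323 rad = 99.26°.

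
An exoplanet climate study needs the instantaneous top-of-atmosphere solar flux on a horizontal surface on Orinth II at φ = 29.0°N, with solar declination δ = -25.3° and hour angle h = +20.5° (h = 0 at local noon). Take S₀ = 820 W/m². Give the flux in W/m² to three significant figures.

437 W/m²

cos θ_z = sin φ sin δ + cos φ cos δ cos h = -0.207187 + 0.740653 = 0.533466.
Flux = S₀ · cos θ_z = 820 × 0.533466 = 437.4 W/m².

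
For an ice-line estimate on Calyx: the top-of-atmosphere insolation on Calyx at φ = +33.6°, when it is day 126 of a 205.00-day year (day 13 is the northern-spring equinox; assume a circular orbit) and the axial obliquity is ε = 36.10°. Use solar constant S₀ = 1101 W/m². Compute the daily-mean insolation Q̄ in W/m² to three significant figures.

Solar longitude: λ_s = 360° × (126 − 13)/205.00 = 198.439°.
sin δ = sin 36.10° × sin 198.439° = -0.18636, so δ = -10.740°.
cos H₀ = −tan(+33.6°) tan(-10.740°) = 0.1260, H₀ = 1.4444 rad.
Bracket: H₀ sin φ sin δ + cos φ cos δ sin H₀ = 1.4444×0.55339×-0.18636 + 0.83292×0.98248×0.99203 = -0.148961 + 0.811805 = 0.662844.
Q̄ = (S₀/π) × [bracket] = (1101/π) × 0.662844 = 232.3 W/m².

Q̄ ≈ 232 W/m²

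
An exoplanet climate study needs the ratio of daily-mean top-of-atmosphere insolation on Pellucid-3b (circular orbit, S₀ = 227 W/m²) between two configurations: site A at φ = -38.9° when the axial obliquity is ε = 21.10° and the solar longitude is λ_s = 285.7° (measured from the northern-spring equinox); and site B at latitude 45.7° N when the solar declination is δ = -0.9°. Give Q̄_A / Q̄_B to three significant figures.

— Configuration A (φ=-38.9°):
Solar declination: sin δ = sin ε · sin λ_s = sin 21.10° × sin 285.7° = -0.34657, so δ = -20.277°.
cos H₀ = −tan(-38.9°) tan(-20.277°) = -0.2981, H₀ = 1.8735 rad.
Bracket: H₀ sin φ sin δ + cos φ cos δ sin H₀ = 1.8735×-0.62796×-0.34657 + 0.77824×0.93803×0.95453 = 0.407734 + 0.696819 = 1.104553.
Q̄ = (S₀/π) × [bracket] = (227/π) × 1.104553 = 79.811 W/m².
— Configuration B (φ=+45.7°):
cos H₀ = −tan(+45.7°) tan(-0.900°) = 0.0161, H₀ = 1.5547 rad.
Bracket: H₀ sin φ sin δ + cos φ cos δ sin H₀ = 1.5547×0.71569×-0.01571 + 0.69842×0.99988×0.99987 = -0.017480 + 0.698245 = 0.680765.
Q̄ = (S₀/π) × [bracket] = (227/π) × 0.680765 = 49.190 W/m².
Ratio Q̄_A / Q̄_B = 79.811 / 49.190 = 1.623.

Q̄_A / Q̄_B ≈ 1.62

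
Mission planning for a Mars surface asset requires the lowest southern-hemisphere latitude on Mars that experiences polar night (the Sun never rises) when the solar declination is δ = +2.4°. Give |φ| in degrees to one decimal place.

Polar night requires cos H₀ = −tan φ tan δ ≥ 1, i.e. tan φ tan δ ≤ −1.
The boundary is |tan φ| · |tan δ| = 1, so |φ| = 90° − |δ| = 90° − 2.4° = 87.6° in the southern hemisphere.

|φ| = 87.6°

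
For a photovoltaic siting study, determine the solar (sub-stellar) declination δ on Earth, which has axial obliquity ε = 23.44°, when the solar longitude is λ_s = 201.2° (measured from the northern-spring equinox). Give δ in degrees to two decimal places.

sin δ = sin ε · sin λ_s = sin 23.44° × sin 201.2° = -0.143850.
δ = arcsin(-0.143850) = -8.27°.

δ = -8.27°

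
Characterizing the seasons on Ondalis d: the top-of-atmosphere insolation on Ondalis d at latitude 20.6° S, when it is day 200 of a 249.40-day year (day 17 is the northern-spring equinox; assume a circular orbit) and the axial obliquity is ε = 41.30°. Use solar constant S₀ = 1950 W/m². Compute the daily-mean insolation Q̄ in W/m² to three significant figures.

Q̄ ≈ 687 W/m²

Solar longitude: λ_s = 360° × (200 − 17)/249.40 = 264.154°.
sin δ = sin 41.30° × sin 264.154° = -0.65657, so δ = -41.039°.
cos H₀ = −tan(-20.6°) tan(-41.039°) = -0.3272, H₀ = 1.9041 rad.
Bracket: H₀ sin φ sin δ + cos φ cos δ sin H₀ = 1.9041×-0.35184×-0.65657 + 0.93606×0.75427×0.94496 = 0.439862 + 0.667181 = 1.107043.
Q̄ = (S₀/π) × [bracket] = (1950/π) × 1.107043 = 687.1 W/m².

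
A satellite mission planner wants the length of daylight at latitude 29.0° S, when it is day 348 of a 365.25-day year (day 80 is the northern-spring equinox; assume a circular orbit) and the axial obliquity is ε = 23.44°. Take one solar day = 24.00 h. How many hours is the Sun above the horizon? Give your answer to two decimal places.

13.84 h

Solar longitude: λ_s = 360° × (348 − 80)/365.25 = 264.148°.
sin δ = sin 23.44° × sin 264.148° = -0.39572, so δ = -23.311°.
cos H₀ = −tan φ · tan δ = −tan(-29.0°) × tan(-23.311°) = -0.2388, so H₀ = 1.8120 rad = 103.82°.
Daylight = 2H₀/(2π) × 24.00 h = (1.8120/π) × 24.00 = 13.84 h.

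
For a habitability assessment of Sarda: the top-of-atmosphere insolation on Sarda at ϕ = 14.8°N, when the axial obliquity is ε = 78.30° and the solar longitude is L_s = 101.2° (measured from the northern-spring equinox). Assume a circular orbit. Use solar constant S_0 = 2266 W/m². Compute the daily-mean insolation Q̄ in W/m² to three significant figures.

Solar declination: sin δ = sin ε · sin L_s = sin 78.30° × sin 101.2° = 0.96057, so δ = +73.858°.
cos h₀ = −tan(+14.8°) tan(+73.858°) = -0.9128, h₀ = 2.7210 rad.
Bracket: h₀ sin ϕ sin δ + cos ϕ cos δ sin h₀ = 2.7210×0.25545×0.96057 + 0.96682×0.27803×0.40830 = 0.667672 + 0.109753 = 0.777425.
Q̄ = (S_0/π) × [bracket] = (2266/π) × 0.777425 = 560.7 W/m².

Q̄ ≈ 561 W/m²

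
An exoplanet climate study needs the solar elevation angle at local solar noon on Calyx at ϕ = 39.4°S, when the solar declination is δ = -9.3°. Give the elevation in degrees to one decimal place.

59.9°

At local noon the hour angle is zero, so the zenith angle equals |ϕ − δ| = |-39.4° − (-9.300°)| = 30.100°.
Elevation = 90° − 30.100° = 59.9°.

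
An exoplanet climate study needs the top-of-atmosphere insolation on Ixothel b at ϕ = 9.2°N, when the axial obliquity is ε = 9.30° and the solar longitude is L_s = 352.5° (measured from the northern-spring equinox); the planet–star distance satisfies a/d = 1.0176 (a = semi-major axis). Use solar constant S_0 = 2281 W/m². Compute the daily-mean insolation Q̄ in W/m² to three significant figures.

Q̄ ≈ 738 W/m²

Solar declination: sin δ = sin ε · sin L_s = sin 9.30° × sin 352.5° = -0.02109, so δ = -1.209°.
cos h₀ = −tan(+9.2°) tan(-1.209°) = 0.0034, h₀ = 1.5674 rad.
Bracket: h₀ sin ϕ sin δ + cos ϕ cos δ sin h₀ = 1.5674×0.15988×-0.02109 + 0.98714×0.99978×0.99999 = -0.005285 + 0.986913 = 0.981628.
Inverse-square distance factor (a/d)² = 1.0176² = 1.035510.
Q̄ = (S_0/π) × 1.035510 × [bracket] = (2281/π) × 1.035510 × 0.981628 = 738.0 W/m².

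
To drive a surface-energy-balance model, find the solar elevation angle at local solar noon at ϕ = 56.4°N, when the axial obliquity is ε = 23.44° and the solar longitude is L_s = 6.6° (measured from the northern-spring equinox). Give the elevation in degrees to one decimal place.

36.2°

Solar declination: sin δ = sin ε · sin L_s = sin 23.44° × sin 6.6° = 0.04572, so δ = +2.621°.
At local noon the hour angle is zero, so the zenith angle equals |ϕ − δ| = |+56.4° − (+2.621°)| = 53.779°.
Elevation = 90° − 53.779° = 36.2°.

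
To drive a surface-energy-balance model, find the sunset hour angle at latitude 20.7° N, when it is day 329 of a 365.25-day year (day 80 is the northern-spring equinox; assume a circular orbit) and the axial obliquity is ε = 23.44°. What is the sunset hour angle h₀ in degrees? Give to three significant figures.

h₀ = 81.6°

Solar longitude: L_s = 360° × (329 − 80)/365.25 = 245.421°.
sin δ = sin 23.44° × sin 245.421° = -0.36174, so δ = -21.207°.
cos h₀ = −tan ϕ · tan δ = −tan(+20.7°) × tan(-21.207°) = 0.1466, so h₀ = 1.4236 rad = 81.57°.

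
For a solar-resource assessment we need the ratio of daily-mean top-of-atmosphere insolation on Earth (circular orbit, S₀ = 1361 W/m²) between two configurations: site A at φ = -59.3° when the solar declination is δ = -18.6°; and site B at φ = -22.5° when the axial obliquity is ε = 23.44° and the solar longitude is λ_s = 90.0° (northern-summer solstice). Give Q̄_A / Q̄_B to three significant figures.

Q̄_A / Q̄_B ≈ 1.60

— Configuration A (φ=-59.3°):
cos H₀ = −tan(-59.3°) tan(-18.600°) = -0.5668, H₀ = 2.1734 rad.
Bracket: H₀ sin φ sin δ + cos φ cos δ sin H₀ = 2.1734×-0.85985×-0.31896 + 0.51054×0.94777×0.82386 = 0.596072 + 0.398645 = 0.994717.
Q̄ = (S₀/π) × [bracket] = (1361/π) × 0.994717 = 430.93 W/m².
— Configuration B (φ=-22.5°):
Solar declination: sin δ = sin ε · sin λ_s = sin 23.44° × sin 90.0° = 0.39779, so δ = +23.440°.
cos H₀ = −tan(-22.5°) tan(+23.440°) = 0.1796, H₀ = 1.3902 rad.
Bracket: H₀ sin φ sin δ + cos φ cos δ sin H₀ = 1.3902×-0.38268×0.39779 + 0.92388×0.91748×0.98374 = -0.211625 + 0.833859 = 0.622234.
Q̄ = (S₀/π) × [bracket] = (1361/π) × 0.622234 = 269.56 W/m².
Ratio Q̄_A / Q̄_B = 430.93 / 269.56 = 1.599.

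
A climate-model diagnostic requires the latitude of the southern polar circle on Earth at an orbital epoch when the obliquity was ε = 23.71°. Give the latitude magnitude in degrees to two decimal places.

66.29°

The polar circle is the lowest latitude that experiences at least one full rotation of continuous darkness at the northern-summer solstice; it lies at |ϕ| = 90° − ε = 90° − 23.71° = 66.29°.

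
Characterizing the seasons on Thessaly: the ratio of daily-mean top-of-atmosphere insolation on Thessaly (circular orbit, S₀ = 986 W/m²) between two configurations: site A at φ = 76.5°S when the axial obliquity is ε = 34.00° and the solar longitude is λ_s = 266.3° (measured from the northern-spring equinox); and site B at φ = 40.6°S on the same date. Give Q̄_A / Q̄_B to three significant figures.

— Configuration A (φ=-76.5°):
Solar declination: sin δ = sin ε · sin λ_s = sin 34.00° × sin 266.3° = -0.55803, so δ = -33.919°.
cos H₀ = −tan(-76.5°) tan(-33.919°) = -2.8010 ≤ −1 ⇒ polar day, H₀ = π.
Bracket: H₀ sin φ sin δ + cos φ cos δ sin H₀ = 3.1416×-0.97237×-0.55803 + 0.23345×0.82982×0.00000 = 1.704669 + 0.000000 = 1.704669.
Q̄ = (S₀/π) × [bracket] = (986/π) × 1.704669 = 535.02 W/m².
— Configuration B (φ=-40.6°):
cos H₀ = −tan(-40.6°) tan(-33.919°) = -0.5764, H₀ = 2.1851 rad.
Bracket: H₀ sin φ sin δ + cos φ cos δ sin H₀ = 2.1851×-0.65077×-0.55803 + 0.75927×0.82982×0.81719 = 0.793517 + 0.514877 = 1.308394.
Q̄ = (S₀/π) × [bracket] = (986/π) × 1.308394 = 410.64 W/m².
Ratio Q̄_A / Q̄_B = 535.02 / 410.64 = 1.303.

Q̄_A / Q̄_B ≈ 1.30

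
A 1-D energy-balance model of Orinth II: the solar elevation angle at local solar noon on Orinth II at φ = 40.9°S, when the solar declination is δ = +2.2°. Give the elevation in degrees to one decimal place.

At local noon the hour angle is zero, so the zenith angle equals |φ − δ| = |-40.9° − (+2.200°)| = 43.100°.
Elevation = 90° − 43.100° = 46.9°.

46.9°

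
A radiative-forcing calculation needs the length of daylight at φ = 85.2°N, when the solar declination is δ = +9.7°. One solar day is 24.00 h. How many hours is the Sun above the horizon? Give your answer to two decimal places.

24.00 h

Sunrise equation: cos H₀ = −tan φ · tan δ = -2.0356 ≤ −1, so the Sun never sets (polar day) and H₀ = π.
Daylight = 2H₀/(2π) × 24.00 h = (3.1416/π) × 24.00 = 24.00 h.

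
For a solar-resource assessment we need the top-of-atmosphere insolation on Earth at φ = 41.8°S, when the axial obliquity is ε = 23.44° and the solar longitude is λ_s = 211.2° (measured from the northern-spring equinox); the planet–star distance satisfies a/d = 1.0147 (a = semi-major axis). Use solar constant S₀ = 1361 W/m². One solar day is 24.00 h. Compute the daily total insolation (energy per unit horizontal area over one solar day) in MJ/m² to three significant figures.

Solar declination: sin δ = sin ε · sin λ_s = sin 23.44° × sin 211.2° = -0.20607, so δ = -11.892°.
cos H₀ = −tan(-41.8°) tan(-11.892°) = -0.1883, H₀ = 1.7602 rad.
Bracket: H₀ sin φ sin δ + cos φ cos δ sin H₀ = 1.7602×-0.66653×-0.20607 + 0.74548×0.97854×0.98211 = 0.241767 + 0.716432 = 0.958199.
Inverse-square distance factor (a/d)² = 1.0147² = 1.029616.
Q̄ = (S₀/π) × 1.029616 × [bracket] = (1361/π) × 1.029616 × 0.958199 = 427.40 W/m².
Daily total = Q̄ × 24.00 h × 3600 s/h = 427.40 × 24.00 × 3600 / 10⁶ = 36.93 MJ/m².

36.9 MJ/m²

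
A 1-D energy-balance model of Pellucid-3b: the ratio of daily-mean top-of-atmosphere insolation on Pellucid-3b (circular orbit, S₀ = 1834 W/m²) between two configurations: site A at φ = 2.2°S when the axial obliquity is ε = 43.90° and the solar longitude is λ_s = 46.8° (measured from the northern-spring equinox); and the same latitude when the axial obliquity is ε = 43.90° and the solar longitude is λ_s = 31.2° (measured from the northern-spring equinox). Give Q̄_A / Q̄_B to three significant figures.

— Configuration A (φ=-2.2°):
Solar declination: sin δ = sin ε · sin λ_s = sin 43.90° × sin 46.8° = 0.50547, so δ = +30.362°.
cos H₀ = −tan(-2.2°) tan(+30.362°) = 0.0225, H₀ = 1.5483 rad.
Bracket: H₀ sin φ sin δ + cos φ cos δ sin H₀ = 1.5483×-0.03839×0.50547 + 0.99926×0.86285×0.99975 = -0.030045 + 0.861996 = 0.831951.
Q̄ = (S₀/π) × [bracket] = (1834/π) × 0.831951 = 485.68 W/m².
— Configuration B (φ=-2.2°):
Solar declination: sin δ = sin ε · sin λ_s = sin 43.90° × sin 31.2° = 0.35920, so δ = +21.051°.
cos H₀ = −tan(-2.2°) tan(+21.051°) = 0.0148, H₀ = 1.5560 rad.
Bracket: H₀ sin φ sin δ + cos φ cos δ sin H₀ = 1.5560×-0.03839×0.35920 + 0.99926×0.93326×0.99989 = -0.021457 + 0.932467 = 0.911010.
Q̄ = (S₀/π) × [bracket] = (1834/π) × 0.911010 = 531.83 W/m².
Ratio Q̄_A / Q̄_B = 485.68 / 531.83 = 0.9132.

Q̄_A / Q̄_B ≈ 0.913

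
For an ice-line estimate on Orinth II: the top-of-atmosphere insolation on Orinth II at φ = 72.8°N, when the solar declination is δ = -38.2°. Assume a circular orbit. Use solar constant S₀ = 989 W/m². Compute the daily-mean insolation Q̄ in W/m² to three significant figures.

Q̄ ≈ 0.00 W/m²

cos H₀ = −tan(+72.8°) tan(-38.200°) = 2.5421 ≥ 1 ⇒ polar night, H₀ = 0 and Q̄ = 0.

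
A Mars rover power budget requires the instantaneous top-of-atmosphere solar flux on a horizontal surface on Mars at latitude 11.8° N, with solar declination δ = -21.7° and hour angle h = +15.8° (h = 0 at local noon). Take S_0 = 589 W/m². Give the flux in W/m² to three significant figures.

cos θ_z = sin ϕ sin δ + cos ϕ cos δ cos h = -0.075612 + 0.875135 = 0.799523.
Flux = S_0 · cos θ_z = 589 × 0.799523 = 470.9 W/m².

471 W/m²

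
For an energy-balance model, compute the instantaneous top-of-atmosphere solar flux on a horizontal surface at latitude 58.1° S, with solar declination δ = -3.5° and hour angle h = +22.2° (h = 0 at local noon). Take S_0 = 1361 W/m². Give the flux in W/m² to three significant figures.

cos θ_z = sin ϕ sin δ + cos ϕ cos δ cos h = 0.051828 + 0.488353 = 0.540181.
Flux = S_0 · cos θ_z = 1361 × 0.540181 = 735.2 W/m².

735 W/m²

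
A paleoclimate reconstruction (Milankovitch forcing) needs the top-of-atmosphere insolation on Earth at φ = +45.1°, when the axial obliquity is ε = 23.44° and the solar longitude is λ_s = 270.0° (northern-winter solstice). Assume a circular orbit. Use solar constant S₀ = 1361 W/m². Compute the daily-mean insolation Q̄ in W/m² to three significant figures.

Solar declination: sin δ = sin ε · sin λ_s = sin 23.44° × sin 270.0° = -0.39779, so δ = -23.440°.
cos H₀ = −tan(+45.1°) tan(-23.440°) = 0.4351, H₀ = 1.1207 rad.
Bracket: H₀ sin φ sin δ + cos φ cos δ sin H₀ = 1.1207×0.70834×-0.39779 + 0.70587×0.91748×0.90039 = -0.315780 + 0.583112 = 0.267332.
Q̄ = (S₀/π) × [bracket] = (1361/π) × 0.267332 = 115.8 W/m².

Q̄ ≈ 116 W/m²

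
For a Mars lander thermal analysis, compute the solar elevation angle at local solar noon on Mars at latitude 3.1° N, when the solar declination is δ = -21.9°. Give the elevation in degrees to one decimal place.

At local noon the hour angle is zero, so the zenith angle equals |φ − δ| = |+3.1° − (-21.900°)| = 25.000°.
Elevation = 90° − 25.000° = 65.0°.

65.0°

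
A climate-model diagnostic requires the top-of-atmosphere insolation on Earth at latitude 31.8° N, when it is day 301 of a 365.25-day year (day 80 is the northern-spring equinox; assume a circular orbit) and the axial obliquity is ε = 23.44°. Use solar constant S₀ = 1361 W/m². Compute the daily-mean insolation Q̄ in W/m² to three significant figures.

Solar longitude: λ_s = 360° × (301 − 80)/365.25 = 217.823°.
sin δ = sin 23.44° × sin 217.823° = -0.24394, so δ = -14.119°.
cos H₀ = −tan(+31.8°) tan(-14.119°) = 0.1560, H₀ = 1.4142 rad.
Bracket: H₀ sin φ sin δ + cos φ cos δ sin H₀ = 1.4142×0.52696×-0.24394 + 0.84989×0.96979×0.98776 = -0.181791 + 0.814126 = 0.632335.
Q̄ = (S₀/π) × [bracket] = (1361/π) × 0.632335 = 273.9 W/m².

Q̄ ≈ 274 W/m²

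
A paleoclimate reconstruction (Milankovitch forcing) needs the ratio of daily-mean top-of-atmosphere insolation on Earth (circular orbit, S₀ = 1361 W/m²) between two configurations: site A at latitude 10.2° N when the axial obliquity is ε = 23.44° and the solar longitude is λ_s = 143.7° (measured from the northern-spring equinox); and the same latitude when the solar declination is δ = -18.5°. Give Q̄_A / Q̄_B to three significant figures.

Q̄_A / Q̄_B ≈ 1.21

— Configuration A (φ=+10.2°):
Solar declination: sin δ = sin ε · sin λ_s = sin 23.44° × sin 143.7° = 0.23550, so δ = +13.621°.
cos H₀ = −tan(+10.2°) tan(+13.621°) = -0.0436, H₀ = 1.6144 rad.
Bracket: H₀ sin φ sin δ + cos φ cos δ sin H₀ = 1.6144×0.17708×0.23550 + 0.98420×0.97188×0.99905 = 0.067324 + 0.955616 = 1.022940.
Q̄ = (S₀/π) × [bracket] = (1361/π) × 1.022940 = 443.16 W/m².
— Configuration B (φ=+10.2°):
cos H₀ = −tan(+10.2°) tan(-18.500°) = 0.0602, H₀ = 1.5106 rad.
Bracket: H₀ sin φ sin δ + cos φ cos δ sin H₀ = 1.5106×0.17708×-0.31730 + 0.98420×0.94832×0.99819 = -0.084877 + 0.931647 = 0.846770.
Q̄ = (S₀/π) × [bracket] = (1361/π) × 0.846770 = 366.84 W/m².
Ratio Q̄_A / Q̄_B = 443.16 / 366.84 = 1.208.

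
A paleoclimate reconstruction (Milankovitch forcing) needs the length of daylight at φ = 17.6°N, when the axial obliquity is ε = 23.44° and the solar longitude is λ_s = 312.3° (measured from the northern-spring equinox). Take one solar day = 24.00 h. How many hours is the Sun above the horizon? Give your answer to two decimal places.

Solar declination: sin δ = sin ε · sin λ_s = sin 23.44° × sin 312.3° = -0.29422, so δ = -17.111°.
cos H₀ = −tan φ · tan δ = −tan(+17.6°) × tan(-17.111°) = 0.0977, so H₀ = 1.4730 rad = 84.40°.
Daylight = 2H₀/(2π) × 24.00 h = (1.4730/π) × 24.00 = 11.25 h.

11.25 h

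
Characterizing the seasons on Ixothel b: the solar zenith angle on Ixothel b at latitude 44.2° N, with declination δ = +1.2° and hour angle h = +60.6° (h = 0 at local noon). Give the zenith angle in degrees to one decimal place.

cos θ_z = sin φ sin δ + cos φ cos δ cos h = 0.014600 + 0.351857 = 0.366457.
θ_z = arccos(0.366457) = 68.5°.

θ_z = 68.5°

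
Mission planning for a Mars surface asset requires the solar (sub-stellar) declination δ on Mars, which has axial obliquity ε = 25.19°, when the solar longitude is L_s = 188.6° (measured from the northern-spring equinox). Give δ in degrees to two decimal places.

sin δ = sin ε · sin L_s = sin 25.19° × sin 188.6° = -0.063645.
δ = arcsin(-0.063645) = -3.65°.

δ = -3.65°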